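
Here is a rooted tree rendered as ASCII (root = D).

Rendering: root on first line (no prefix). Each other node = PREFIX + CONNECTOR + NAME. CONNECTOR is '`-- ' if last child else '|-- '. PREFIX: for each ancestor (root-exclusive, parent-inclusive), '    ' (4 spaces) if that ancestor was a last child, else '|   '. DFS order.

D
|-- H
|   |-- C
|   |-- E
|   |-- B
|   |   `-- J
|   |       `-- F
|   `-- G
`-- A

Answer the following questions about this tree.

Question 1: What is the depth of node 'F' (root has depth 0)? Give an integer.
Answer: 4

Derivation:
Path from root to F: D -> H -> B -> J -> F
Depth = number of edges = 4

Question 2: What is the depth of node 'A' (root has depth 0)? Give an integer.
Path from root to A: D -> A
Depth = number of edges = 1

Answer: 1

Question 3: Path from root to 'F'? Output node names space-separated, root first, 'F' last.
Walk down from root: D -> H -> B -> J -> F

Answer: D H B J F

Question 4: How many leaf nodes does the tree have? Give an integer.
Leaves (nodes with no children): A, C, E, F, G

Answer: 5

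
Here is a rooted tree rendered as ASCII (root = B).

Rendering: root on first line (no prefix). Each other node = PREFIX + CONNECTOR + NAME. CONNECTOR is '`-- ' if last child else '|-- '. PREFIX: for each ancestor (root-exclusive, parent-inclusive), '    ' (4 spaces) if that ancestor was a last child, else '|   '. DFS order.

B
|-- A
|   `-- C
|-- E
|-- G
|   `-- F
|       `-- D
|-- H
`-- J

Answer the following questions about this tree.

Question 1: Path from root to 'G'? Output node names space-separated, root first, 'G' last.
Walk down from root: B -> G

Answer: B G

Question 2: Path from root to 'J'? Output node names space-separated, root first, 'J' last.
Walk down from root: B -> J

Answer: B J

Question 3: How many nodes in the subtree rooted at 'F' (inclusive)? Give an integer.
Subtree rooted at F contains: D, F
Count = 2

Answer: 2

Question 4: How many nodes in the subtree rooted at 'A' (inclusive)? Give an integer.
Answer: 2

Derivation:
Subtree rooted at A contains: A, C
Count = 2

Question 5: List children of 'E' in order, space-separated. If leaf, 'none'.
Answer: none

Derivation:
Node E's children (from adjacency): (leaf)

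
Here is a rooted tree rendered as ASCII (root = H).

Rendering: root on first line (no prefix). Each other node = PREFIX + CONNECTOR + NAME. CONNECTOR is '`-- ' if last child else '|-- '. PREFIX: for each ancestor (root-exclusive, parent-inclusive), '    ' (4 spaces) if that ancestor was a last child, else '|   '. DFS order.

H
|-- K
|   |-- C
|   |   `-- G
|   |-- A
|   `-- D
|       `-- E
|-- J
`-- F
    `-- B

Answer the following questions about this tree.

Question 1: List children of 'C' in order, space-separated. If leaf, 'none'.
Answer: G

Derivation:
Node C's children (from adjacency): G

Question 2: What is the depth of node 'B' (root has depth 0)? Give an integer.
Answer: 2

Derivation:
Path from root to B: H -> F -> B
Depth = number of edges = 2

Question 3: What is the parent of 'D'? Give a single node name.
Scan adjacency: D appears as child of K

Answer: K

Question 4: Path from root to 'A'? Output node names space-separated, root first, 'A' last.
Answer: H K A

Derivation:
Walk down from root: H -> K -> A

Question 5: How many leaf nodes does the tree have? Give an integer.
Leaves (nodes with no children): A, B, E, G, J

Answer: 5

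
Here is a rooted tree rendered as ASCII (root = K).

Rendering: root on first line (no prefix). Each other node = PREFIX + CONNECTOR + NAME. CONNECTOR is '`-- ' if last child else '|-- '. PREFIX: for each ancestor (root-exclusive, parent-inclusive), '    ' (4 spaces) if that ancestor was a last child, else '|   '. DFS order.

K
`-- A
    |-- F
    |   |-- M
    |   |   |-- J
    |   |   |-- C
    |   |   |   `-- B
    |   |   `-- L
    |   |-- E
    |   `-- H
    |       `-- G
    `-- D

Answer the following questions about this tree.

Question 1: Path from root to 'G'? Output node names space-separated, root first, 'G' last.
Walk down from root: K -> A -> F -> H -> G

Answer: K A F H G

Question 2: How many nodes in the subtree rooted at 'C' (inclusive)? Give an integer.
Subtree rooted at C contains: B, C
Count = 2

Answer: 2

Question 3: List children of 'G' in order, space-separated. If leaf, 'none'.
Answer: none

Derivation:
Node G's children (from adjacency): (leaf)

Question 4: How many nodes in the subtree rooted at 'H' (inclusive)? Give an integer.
Answer: 2

Derivation:
Subtree rooted at H contains: G, H
Count = 2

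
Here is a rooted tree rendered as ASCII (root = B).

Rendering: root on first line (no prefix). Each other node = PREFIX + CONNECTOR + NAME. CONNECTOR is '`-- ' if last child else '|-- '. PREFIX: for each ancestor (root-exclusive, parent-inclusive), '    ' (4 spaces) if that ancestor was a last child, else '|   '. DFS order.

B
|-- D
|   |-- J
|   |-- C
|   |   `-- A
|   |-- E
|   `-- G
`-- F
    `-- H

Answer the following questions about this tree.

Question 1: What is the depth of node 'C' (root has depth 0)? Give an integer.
Path from root to C: B -> D -> C
Depth = number of edges = 2

Answer: 2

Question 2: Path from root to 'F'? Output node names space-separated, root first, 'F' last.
Walk down from root: B -> F

Answer: B F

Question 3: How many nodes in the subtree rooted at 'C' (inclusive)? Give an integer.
Subtree rooted at C contains: A, C
Count = 2

Answer: 2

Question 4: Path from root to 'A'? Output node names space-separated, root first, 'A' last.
Walk down from root: B -> D -> C -> A

Answer: B D C A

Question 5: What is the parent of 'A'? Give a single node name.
Answer: C

Derivation:
Scan adjacency: A appears as child of C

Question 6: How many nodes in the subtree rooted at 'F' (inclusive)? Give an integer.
Answer: 2

Derivation:
Subtree rooted at F contains: F, H
Count = 2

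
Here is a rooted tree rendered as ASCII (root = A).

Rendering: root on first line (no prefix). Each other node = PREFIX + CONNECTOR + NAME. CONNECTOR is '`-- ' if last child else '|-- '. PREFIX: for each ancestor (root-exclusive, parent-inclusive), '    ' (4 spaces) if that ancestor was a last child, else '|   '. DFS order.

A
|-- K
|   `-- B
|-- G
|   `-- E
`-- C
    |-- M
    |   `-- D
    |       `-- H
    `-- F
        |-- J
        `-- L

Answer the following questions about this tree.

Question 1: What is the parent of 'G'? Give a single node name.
Scan adjacency: G appears as child of A

Answer: A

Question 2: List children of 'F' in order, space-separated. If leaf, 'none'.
Answer: J L

Derivation:
Node F's children (from adjacency): J, L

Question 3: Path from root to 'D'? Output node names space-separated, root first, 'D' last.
Walk down from root: A -> C -> M -> D

Answer: A C M D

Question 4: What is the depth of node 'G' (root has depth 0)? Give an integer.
Answer: 1

Derivation:
Path from root to G: A -> G
Depth = number of edges = 1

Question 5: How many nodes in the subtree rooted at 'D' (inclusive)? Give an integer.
Answer: 2

Derivation:
Subtree rooted at D contains: D, H
Count = 2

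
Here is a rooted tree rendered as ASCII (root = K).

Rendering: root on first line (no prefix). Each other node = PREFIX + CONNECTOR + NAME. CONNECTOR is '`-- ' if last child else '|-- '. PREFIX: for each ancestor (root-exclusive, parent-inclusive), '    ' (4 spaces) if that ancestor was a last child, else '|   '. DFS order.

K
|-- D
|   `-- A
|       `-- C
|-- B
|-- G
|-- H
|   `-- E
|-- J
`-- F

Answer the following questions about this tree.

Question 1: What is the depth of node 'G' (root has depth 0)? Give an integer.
Answer: 1

Derivation:
Path from root to G: K -> G
Depth = number of edges = 1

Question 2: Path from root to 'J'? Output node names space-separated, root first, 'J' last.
Walk down from root: K -> J

Answer: K J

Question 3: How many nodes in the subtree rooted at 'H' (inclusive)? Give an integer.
Answer: 2

Derivation:
Subtree rooted at H contains: E, H
Count = 2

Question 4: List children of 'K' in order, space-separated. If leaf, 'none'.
Answer: D B G H J F

Derivation:
Node K's children (from adjacency): D, B, G, H, J, F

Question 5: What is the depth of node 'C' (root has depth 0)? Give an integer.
Path from root to C: K -> D -> A -> C
Depth = number of edges = 3

Answer: 3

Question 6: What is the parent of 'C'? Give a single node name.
Answer: A

Derivation:
Scan adjacency: C appears as child of A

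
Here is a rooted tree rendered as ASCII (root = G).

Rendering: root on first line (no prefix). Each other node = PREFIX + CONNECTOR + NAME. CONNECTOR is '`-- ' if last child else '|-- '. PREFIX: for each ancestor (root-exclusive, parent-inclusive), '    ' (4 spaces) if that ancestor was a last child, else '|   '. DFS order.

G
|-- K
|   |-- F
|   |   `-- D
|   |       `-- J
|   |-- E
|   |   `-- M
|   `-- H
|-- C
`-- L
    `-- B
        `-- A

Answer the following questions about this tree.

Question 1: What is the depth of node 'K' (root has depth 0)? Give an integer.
Answer: 1

Derivation:
Path from root to K: G -> K
Depth = number of edges = 1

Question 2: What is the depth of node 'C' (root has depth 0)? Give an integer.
Answer: 1

Derivation:
Path from root to C: G -> C
Depth = number of edges = 1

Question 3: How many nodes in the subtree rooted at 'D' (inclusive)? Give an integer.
Subtree rooted at D contains: D, J
Count = 2

Answer: 2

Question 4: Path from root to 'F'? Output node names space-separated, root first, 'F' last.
Answer: G K F

Derivation:
Walk down from root: G -> K -> F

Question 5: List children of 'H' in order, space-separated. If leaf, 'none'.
Answer: none

Derivation:
Node H's children (from adjacency): (leaf)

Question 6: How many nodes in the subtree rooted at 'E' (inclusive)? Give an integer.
Answer: 2

Derivation:
Subtree rooted at E contains: E, M
Count = 2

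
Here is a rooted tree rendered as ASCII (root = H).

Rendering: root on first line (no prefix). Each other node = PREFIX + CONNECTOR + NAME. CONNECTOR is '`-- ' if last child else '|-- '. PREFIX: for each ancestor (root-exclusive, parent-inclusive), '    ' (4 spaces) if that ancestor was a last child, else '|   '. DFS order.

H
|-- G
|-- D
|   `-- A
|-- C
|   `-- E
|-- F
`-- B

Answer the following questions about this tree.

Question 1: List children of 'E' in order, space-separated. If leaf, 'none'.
Answer: none

Derivation:
Node E's children (from adjacency): (leaf)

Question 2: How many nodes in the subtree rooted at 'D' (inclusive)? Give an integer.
Answer: 2

Derivation:
Subtree rooted at D contains: A, D
Count = 2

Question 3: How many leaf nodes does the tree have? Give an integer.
Answer: 5

Derivation:
Leaves (nodes with no children): A, B, E, F, G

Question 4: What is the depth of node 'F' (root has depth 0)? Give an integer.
Path from root to F: H -> F
Depth = number of edges = 1

Answer: 1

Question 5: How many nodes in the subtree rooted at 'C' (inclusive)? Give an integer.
Subtree rooted at C contains: C, E
Count = 2

Answer: 2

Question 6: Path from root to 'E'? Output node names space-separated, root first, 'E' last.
Answer: H C E

Derivation:
Walk down from root: H -> C -> E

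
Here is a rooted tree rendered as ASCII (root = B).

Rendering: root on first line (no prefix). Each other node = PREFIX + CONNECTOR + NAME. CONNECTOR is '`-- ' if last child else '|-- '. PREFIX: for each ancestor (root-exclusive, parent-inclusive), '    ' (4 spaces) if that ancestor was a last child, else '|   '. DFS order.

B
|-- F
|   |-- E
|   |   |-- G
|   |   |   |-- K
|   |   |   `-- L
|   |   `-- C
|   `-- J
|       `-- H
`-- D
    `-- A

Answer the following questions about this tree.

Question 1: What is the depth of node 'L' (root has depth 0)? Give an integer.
Answer: 4

Derivation:
Path from root to L: B -> F -> E -> G -> L
Depth = number of edges = 4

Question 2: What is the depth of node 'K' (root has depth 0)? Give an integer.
Path from root to K: B -> F -> E -> G -> K
Depth = number of edges = 4

Answer: 4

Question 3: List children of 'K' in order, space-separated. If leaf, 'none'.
Answer: none

Derivation:
Node K's children (from adjacency): (leaf)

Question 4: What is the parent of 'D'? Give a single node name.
Answer: B

Derivation:
Scan adjacency: D appears as child of B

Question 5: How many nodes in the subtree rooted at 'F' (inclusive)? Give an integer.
Answer: 8

Derivation:
Subtree rooted at F contains: C, E, F, G, H, J, K, L
Count = 8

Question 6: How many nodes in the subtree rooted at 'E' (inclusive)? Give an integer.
Subtree rooted at E contains: C, E, G, K, L
Count = 5

Answer: 5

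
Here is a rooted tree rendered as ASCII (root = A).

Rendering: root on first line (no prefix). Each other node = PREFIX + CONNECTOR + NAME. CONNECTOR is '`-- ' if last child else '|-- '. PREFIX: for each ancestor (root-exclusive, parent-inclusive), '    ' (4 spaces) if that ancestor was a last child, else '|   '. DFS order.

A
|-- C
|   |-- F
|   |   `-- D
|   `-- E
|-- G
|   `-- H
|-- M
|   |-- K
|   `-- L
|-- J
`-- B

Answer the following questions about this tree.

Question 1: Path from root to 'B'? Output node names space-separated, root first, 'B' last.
Walk down from root: A -> B

Answer: A B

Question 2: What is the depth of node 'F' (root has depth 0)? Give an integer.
Path from root to F: A -> C -> F
Depth = number of edges = 2

Answer: 2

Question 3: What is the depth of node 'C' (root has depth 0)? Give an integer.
Answer: 1

Derivation:
Path from root to C: A -> C
Depth = number of edges = 1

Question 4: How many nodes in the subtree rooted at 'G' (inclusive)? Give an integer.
Answer: 2

Derivation:
Subtree rooted at G contains: G, H
Count = 2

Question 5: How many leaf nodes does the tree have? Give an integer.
Leaves (nodes with no children): B, D, E, H, J, K, L

Answer: 7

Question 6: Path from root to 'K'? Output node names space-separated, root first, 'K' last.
Walk down from root: A -> M -> K

Answer: A M K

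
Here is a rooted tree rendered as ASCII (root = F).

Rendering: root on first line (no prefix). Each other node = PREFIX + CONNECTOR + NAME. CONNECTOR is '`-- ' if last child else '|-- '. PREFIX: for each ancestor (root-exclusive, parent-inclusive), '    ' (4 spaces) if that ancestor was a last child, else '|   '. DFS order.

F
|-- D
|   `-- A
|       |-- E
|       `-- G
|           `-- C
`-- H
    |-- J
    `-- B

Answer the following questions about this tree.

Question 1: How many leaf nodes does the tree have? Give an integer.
Answer: 4

Derivation:
Leaves (nodes with no children): B, C, E, J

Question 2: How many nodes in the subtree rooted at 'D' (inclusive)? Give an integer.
Answer: 5

Derivation:
Subtree rooted at D contains: A, C, D, E, G
Count = 5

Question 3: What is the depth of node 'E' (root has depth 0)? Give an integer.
Answer: 3

Derivation:
Path from root to E: F -> D -> A -> E
Depth = number of edges = 3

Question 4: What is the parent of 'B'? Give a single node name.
Answer: H

Derivation:
Scan adjacency: B appears as child of H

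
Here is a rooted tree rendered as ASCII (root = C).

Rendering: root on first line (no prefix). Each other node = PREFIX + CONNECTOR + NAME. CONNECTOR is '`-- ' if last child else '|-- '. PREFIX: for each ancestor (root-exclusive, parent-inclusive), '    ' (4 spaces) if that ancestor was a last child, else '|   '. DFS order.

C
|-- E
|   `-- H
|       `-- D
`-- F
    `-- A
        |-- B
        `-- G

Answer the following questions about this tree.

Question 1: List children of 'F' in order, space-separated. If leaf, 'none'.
Node F's children (from adjacency): A

Answer: A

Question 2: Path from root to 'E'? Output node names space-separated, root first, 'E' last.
Walk down from root: C -> E

Answer: C E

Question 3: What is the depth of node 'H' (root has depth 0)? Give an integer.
Path from root to H: C -> E -> H
Depth = number of edges = 2

Answer: 2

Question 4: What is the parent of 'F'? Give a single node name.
Answer: C

Derivation:
Scan adjacency: F appears as child of C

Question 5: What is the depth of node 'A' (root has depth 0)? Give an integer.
Path from root to A: C -> F -> A
Depth = number of edges = 2

Answer: 2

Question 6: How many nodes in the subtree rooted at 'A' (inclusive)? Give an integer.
Subtree rooted at A contains: A, B, G
Count = 3

Answer: 3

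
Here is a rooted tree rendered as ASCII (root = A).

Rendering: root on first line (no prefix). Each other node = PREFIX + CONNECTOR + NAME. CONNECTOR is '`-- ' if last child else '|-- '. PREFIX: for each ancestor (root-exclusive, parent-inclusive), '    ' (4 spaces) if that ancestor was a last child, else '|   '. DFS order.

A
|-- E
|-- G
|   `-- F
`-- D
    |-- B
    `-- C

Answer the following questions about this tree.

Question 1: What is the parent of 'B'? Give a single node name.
Answer: D

Derivation:
Scan adjacency: B appears as child of D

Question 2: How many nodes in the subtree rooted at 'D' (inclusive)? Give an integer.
Subtree rooted at D contains: B, C, D
Count = 3

Answer: 3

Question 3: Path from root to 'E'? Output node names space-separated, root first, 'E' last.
Answer: A E

Derivation:
Walk down from root: A -> E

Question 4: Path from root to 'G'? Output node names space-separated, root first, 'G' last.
Walk down from root: A -> G

Answer: A G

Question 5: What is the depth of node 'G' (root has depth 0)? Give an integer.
Answer: 1

Derivation:
Path from root to G: A -> G
Depth = number of edges = 1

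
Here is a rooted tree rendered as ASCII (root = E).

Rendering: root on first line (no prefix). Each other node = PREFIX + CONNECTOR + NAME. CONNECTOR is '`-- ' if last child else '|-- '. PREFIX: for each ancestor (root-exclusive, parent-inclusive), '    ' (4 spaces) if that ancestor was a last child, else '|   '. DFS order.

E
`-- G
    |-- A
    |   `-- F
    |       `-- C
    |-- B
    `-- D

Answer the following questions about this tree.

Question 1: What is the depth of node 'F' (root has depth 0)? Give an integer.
Answer: 3

Derivation:
Path from root to F: E -> G -> A -> F
Depth = number of edges = 3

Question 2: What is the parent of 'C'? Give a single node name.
Scan adjacency: C appears as child of F

Answer: F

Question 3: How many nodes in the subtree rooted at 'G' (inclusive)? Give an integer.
Subtree rooted at G contains: A, B, C, D, F, G
Count = 6

Answer: 6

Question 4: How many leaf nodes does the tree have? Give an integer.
Leaves (nodes with no children): B, C, D

Answer: 3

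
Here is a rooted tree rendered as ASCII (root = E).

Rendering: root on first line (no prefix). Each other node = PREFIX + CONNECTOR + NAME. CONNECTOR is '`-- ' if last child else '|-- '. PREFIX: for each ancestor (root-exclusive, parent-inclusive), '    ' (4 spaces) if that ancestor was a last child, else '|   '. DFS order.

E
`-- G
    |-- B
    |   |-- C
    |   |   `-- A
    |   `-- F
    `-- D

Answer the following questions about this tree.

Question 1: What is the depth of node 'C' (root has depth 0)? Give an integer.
Answer: 3

Derivation:
Path from root to C: E -> G -> B -> C
Depth = number of edges = 3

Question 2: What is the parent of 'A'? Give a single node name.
Answer: C

Derivation:
Scan adjacency: A appears as child of C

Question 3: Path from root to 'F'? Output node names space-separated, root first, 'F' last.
Walk down from root: E -> G -> B -> F

Answer: E G B F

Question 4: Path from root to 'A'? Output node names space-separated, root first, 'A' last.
Walk down from root: E -> G -> B -> C -> A

Answer: E G B C A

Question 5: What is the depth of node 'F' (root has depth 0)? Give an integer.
Path from root to F: E -> G -> B -> F
Depth = number of edges = 3

Answer: 3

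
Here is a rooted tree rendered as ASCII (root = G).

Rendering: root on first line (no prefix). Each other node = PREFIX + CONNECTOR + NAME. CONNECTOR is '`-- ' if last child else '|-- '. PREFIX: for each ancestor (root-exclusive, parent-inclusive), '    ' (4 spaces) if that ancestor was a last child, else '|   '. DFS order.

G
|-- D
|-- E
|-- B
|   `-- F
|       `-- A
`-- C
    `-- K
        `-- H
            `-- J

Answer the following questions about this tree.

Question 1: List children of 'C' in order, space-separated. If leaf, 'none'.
Answer: K

Derivation:
Node C's children (from adjacency): K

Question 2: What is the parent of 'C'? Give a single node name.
Answer: G

Derivation:
Scan adjacency: C appears as child of G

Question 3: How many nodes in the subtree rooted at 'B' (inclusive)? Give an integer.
Answer: 3

Derivation:
Subtree rooted at B contains: A, B, F
Count = 3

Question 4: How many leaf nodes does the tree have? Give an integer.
Answer: 4

Derivation:
Leaves (nodes with no children): A, D, E, J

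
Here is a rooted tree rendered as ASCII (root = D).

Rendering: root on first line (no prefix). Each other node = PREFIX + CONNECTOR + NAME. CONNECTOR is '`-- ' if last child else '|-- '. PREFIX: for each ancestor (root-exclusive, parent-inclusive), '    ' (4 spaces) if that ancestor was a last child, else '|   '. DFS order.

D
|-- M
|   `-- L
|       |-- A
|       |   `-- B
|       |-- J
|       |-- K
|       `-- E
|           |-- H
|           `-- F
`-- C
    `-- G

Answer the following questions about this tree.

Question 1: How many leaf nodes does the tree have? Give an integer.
Leaves (nodes with no children): B, F, G, H, J, K

Answer: 6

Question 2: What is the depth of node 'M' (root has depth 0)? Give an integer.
Path from root to M: D -> M
Depth = number of edges = 1

Answer: 1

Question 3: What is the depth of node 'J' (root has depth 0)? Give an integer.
Answer: 3

Derivation:
Path from root to J: D -> M -> L -> J
Depth = number of edges = 3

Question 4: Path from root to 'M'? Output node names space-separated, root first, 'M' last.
Answer: D M

Derivation:
Walk down from root: D -> M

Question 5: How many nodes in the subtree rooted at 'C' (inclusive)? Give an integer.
Subtree rooted at C contains: C, G
Count = 2

Answer: 2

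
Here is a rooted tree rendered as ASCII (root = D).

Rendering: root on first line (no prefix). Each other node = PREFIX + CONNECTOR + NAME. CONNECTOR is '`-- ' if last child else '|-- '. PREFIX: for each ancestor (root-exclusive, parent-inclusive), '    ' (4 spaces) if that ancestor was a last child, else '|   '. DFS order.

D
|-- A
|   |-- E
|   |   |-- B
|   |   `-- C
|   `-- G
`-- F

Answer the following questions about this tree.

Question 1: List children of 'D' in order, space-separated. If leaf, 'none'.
Answer: A F

Derivation:
Node D's children (from adjacency): A, F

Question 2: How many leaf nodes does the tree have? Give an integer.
Answer: 4

Derivation:
Leaves (nodes with no children): B, C, F, G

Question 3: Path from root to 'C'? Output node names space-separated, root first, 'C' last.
Answer: D A E C

Derivation:
Walk down from root: D -> A -> E -> C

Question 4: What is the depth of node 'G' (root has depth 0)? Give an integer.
Path from root to G: D -> A -> G
Depth = number of edges = 2

Answer: 2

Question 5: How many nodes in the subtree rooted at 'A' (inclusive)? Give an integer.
Subtree rooted at A contains: A, B, C, E, G
Count = 5

Answer: 5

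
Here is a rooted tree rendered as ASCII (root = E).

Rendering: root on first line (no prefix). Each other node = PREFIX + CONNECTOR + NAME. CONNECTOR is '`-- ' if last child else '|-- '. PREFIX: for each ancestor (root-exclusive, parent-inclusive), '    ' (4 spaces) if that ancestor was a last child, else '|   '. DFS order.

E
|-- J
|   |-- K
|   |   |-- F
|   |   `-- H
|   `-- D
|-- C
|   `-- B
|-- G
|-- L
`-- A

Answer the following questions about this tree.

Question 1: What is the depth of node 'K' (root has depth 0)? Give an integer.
Path from root to K: E -> J -> K
Depth = number of edges = 2

Answer: 2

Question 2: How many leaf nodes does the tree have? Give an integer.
Answer: 7

Derivation:
Leaves (nodes with no children): A, B, D, F, G, H, L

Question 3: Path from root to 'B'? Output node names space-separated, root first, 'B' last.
Answer: E C B

Derivation:
Walk down from root: E -> C -> B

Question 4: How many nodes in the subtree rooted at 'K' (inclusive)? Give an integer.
Answer: 3

Derivation:
Subtree rooted at K contains: F, H, K
Count = 3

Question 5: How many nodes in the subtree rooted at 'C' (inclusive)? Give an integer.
Subtree rooted at C contains: B, C
Count = 2

Answer: 2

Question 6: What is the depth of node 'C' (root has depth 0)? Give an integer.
Path from root to C: E -> C
Depth = number of edges = 1

Answer: 1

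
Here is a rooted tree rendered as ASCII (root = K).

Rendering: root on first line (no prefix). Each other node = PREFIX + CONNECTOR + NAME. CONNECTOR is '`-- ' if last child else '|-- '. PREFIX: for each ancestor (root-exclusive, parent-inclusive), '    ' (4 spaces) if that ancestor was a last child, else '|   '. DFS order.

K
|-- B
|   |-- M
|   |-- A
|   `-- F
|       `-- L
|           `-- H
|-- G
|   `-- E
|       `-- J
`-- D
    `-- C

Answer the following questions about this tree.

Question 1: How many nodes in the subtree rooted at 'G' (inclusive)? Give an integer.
Subtree rooted at G contains: E, G, J
Count = 3

Answer: 3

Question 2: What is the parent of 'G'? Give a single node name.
Scan adjacency: G appears as child of K

Answer: K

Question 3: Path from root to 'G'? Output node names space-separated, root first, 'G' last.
Answer: K G

Derivation:
Walk down from root: K -> G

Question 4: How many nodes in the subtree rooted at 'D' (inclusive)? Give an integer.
Subtree rooted at D contains: C, D
Count = 2

Answer: 2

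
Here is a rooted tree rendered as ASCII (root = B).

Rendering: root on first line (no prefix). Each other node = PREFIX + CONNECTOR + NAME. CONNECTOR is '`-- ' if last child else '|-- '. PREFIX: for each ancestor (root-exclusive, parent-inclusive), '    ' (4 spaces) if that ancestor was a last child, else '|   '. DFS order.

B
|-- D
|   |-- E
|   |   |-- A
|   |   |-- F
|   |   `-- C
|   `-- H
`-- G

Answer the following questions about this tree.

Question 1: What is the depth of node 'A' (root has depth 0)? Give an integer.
Answer: 3

Derivation:
Path from root to A: B -> D -> E -> A
Depth = number of edges = 3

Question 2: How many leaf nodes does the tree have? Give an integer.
Leaves (nodes with no children): A, C, F, G, H

Answer: 5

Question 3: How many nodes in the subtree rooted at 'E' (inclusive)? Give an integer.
Answer: 4

Derivation:
Subtree rooted at E contains: A, C, E, F
Count = 4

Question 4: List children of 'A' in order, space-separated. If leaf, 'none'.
Node A's children (from adjacency): (leaf)

Answer: none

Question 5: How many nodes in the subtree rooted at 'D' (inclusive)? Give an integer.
Subtree rooted at D contains: A, C, D, E, F, H
Count = 6

Answer: 6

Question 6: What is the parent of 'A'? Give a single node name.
Answer: E

Derivation:
Scan adjacency: A appears as child of E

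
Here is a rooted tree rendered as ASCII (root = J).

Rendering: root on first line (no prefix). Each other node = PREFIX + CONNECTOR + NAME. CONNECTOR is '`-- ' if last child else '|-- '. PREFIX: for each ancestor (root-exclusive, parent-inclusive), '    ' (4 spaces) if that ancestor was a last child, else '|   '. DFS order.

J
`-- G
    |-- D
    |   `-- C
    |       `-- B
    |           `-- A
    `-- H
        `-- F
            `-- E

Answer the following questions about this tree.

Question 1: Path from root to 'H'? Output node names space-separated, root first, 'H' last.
Walk down from root: J -> G -> H

Answer: J G H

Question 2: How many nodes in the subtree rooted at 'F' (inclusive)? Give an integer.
Answer: 2

Derivation:
Subtree rooted at F contains: E, F
Count = 2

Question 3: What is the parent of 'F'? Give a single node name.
Scan adjacency: F appears as child of H

Answer: H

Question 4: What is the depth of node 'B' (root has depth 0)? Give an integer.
Path from root to B: J -> G -> D -> C -> B
Depth = number of edges = 4

Answer: 4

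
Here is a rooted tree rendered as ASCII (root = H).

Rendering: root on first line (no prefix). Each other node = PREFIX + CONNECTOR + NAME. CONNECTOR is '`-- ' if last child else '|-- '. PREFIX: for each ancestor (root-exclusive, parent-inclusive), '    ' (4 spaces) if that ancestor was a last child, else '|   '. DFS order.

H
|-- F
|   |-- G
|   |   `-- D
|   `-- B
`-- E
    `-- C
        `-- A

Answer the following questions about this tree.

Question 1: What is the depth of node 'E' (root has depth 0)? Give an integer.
Path from root to E: H -> E
Depth = number of edges = 1

Answer: 1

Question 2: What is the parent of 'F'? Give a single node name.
Answer: H

Derivation:
Scan adjacency: F appears as child of H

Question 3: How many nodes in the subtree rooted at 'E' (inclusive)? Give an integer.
Subtree rooted at E contains: A, C, E
Count = 3

Answer: 3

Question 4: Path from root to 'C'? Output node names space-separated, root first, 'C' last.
Answer: H E C

Derivation:
Walk down from root: H -> E -> C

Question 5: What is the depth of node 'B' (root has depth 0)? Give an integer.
Path from root to B: H -> F -> B
Depth = number of edges = 2

Answer: 2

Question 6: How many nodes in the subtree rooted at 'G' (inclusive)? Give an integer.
Answer: 2

Derivation:
Subtree rooted at G contains: D, G
Count = 2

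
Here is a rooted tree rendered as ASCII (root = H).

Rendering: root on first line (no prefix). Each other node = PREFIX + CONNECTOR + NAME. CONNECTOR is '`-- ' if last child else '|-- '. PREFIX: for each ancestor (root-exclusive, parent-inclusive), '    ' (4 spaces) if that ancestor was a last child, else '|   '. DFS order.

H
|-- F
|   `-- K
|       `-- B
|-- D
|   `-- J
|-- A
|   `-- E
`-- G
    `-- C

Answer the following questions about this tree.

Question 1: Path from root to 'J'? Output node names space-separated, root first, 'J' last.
Walk down from root: H -> D -> J

Answer: H D J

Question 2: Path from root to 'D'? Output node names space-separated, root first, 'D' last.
Answer: H D

Derivation:
Walk down from root: H -> D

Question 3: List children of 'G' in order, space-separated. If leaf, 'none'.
Answer: C

Derivation:
Node G's children (from adjacency): C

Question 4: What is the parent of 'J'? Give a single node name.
Scan adjacency: J appears as child of D

Answer: D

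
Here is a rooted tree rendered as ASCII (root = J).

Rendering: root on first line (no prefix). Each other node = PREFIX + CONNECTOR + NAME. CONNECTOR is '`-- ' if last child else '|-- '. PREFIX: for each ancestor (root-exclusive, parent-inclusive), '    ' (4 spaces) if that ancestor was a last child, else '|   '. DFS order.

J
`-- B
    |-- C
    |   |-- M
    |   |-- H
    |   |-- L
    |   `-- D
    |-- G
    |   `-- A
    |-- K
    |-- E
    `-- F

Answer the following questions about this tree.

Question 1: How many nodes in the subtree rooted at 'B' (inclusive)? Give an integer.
Answer: 11

Derivation:
Subtree rooted at B contains: A, B, C, D, E, F, G, H, K, L, M
Count = 11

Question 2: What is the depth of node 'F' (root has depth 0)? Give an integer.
Path from root to F: J -> B -> F
Depth = number of edges = 2

Answer: 2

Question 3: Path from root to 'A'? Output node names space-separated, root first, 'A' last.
Walk down from root: J -> B -> G -> A

Answer: J B G A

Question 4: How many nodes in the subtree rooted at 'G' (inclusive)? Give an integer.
Subtree rooted at G contains: A, G
Count = 2

Answer: 2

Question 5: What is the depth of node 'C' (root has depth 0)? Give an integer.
Answer: 2

Derivation:
Path from root to C: J -> B -> C
Depth = number of edges = 2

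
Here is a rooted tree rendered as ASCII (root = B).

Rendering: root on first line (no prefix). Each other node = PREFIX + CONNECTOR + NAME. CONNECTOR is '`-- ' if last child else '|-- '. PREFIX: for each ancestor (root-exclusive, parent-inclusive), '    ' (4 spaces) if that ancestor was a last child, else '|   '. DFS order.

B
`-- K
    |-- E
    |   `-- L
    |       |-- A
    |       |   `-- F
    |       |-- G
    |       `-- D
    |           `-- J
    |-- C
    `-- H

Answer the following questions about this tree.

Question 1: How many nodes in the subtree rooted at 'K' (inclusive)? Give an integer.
Subtree rooted at K contains: A, C, D, E, F, G, H, J, K, L
Count = 10

Answer: 10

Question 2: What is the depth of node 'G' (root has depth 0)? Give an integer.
Answer: 4

Derivation:
Path from root to G: B -> K -> E -> L -> G
Depth = number of edges = 4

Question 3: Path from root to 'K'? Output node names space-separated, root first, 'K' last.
Walk down from root: B -> K

Answer: B K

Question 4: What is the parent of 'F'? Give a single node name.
Answer: A

Derivation:
Scan adjacency: F appears as child of A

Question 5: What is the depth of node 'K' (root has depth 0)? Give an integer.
Answer: 1

Derivation:
Path from root to K: B -> K
Depth = number of edges = 1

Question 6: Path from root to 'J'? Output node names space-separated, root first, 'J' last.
Walk down from root: B -> K -> E -> L -> D -> J

Answer: B K E L D J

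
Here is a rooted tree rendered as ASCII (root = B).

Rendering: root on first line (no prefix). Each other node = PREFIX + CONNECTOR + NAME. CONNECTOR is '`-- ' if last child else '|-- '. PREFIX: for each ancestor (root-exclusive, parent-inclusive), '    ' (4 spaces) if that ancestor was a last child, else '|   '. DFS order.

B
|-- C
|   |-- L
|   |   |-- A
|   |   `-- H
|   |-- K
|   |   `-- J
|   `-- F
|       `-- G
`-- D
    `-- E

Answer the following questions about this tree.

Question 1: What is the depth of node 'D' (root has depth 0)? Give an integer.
Answer: 1

Derivation:
Path from root to D: B -> D
Depth = number of edges = 1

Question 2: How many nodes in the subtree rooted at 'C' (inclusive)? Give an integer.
Answer: 8

Derivation:
Subtree rooted at C contains: A, C, F, G, H, J, K, L
Count = 8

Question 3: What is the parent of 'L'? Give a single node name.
Scan adjacency: L appears as child of C

Answer: C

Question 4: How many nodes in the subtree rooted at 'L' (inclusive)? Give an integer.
Subtree rooted at L contains: A, H, L
Count = 3

Answer: 3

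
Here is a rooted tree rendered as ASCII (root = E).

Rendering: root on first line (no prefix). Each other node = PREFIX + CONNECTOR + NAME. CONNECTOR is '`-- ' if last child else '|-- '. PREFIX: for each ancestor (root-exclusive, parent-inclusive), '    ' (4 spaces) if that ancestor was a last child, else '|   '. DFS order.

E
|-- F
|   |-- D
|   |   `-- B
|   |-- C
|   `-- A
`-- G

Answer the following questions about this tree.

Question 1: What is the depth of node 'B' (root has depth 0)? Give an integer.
Path from root to B: E -> F -> D -> B
Depth = number of edges = 3

Answer: 3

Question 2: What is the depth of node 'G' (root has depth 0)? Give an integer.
Path from root to G: E -> G
Depth = number of edges = 1

Answer: 1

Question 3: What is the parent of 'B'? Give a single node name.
Scan adjacency: B appears as child of D

Answer: D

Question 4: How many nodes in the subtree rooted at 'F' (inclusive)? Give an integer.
Answer: 5

Derivation:
Subtree rooted at F contains: A, B, C, D, F
Count = 5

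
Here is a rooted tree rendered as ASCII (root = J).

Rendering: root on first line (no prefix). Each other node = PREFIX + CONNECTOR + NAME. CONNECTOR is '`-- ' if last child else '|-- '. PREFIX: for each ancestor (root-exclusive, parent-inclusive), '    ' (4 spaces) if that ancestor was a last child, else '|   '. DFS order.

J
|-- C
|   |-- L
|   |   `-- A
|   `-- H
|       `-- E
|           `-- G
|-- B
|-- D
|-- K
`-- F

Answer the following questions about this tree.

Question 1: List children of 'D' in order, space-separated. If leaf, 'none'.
Answer: none

Derivation:
Node D's children (from adjacency): (leaf)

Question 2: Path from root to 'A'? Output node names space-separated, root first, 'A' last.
Answer: J C L A

Derivation:
Walk down from root: J -> C -> L -> A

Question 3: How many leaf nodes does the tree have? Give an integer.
Leaves (nodes with no children): A, B, D, F, G, K

Answer: 6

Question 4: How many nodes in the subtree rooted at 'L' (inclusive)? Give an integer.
Subtree rooted at L contains: A, L
Count = 2

Answer: 2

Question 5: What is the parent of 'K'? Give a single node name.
Answer: J

Derivation:
Scan adjacency: K appears as child of J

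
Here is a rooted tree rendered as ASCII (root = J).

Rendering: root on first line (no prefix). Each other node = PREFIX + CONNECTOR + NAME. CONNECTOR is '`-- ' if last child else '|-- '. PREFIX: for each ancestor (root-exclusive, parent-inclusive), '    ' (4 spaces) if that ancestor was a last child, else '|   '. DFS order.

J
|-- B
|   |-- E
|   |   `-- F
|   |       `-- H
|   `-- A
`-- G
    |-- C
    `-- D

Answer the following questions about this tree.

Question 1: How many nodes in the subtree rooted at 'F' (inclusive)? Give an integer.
Answer: 2

Derivation:
Subtree rooted at F contains: F, H
Count = 2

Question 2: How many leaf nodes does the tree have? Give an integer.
Leaves (nodes with no children): A, C, D, H

Answer: 4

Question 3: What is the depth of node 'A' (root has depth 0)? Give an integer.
Answer: 2

Derivation:
Path from root to A: J -> B -> A
Depth = number of edges = 2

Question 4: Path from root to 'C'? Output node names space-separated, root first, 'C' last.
Answer: J G C

Derivation:
Walk down from root: J -> G -> C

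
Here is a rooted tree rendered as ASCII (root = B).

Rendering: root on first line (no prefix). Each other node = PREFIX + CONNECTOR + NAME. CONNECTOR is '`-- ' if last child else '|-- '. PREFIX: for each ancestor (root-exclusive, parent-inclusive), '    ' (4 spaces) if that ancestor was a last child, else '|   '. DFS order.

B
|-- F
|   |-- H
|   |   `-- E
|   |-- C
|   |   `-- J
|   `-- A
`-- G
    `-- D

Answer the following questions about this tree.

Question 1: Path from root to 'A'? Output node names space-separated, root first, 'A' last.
Walk down from root: B -> F -> A

Answer: B F A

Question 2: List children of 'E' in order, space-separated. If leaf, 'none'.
Node E's children (from adjacency): (leaf)

Answer: none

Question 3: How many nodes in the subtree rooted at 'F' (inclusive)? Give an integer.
Subtree rooted at F contains: A, C, E, F, H, J
Count = 6

Answer: 6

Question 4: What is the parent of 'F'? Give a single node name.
Scan adjacency: F appears as child of B

Answer: B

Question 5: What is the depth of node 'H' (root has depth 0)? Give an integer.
Answer: 2

Derivation:
Path from root to H: B -> F -> H
Depth = number of edges = 2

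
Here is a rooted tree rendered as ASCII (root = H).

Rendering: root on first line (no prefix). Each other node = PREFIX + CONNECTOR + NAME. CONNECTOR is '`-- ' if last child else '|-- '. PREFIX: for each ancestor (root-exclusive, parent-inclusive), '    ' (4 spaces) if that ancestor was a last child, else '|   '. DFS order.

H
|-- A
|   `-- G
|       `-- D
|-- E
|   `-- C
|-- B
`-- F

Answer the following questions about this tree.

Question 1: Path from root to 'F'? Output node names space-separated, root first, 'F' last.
Walk down from root: H -> F

Answer: H F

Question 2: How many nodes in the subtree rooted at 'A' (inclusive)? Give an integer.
Answer: 3

Derivation:
Subtree rooted at A contains: A, D, G
Count = 3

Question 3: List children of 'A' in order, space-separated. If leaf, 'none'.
Node A's children (from adjacency): G

Answer: G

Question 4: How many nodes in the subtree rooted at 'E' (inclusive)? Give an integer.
Subtree rooted at E contains: C, E
Count = 2

Answer: 2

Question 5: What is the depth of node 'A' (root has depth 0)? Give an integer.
Path from root to A: H -> A
Depth = number of edges = 1

Answer: 1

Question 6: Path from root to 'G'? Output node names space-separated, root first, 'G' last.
Answer: H A G

Derivation:
Walk down from root: H -> A -> G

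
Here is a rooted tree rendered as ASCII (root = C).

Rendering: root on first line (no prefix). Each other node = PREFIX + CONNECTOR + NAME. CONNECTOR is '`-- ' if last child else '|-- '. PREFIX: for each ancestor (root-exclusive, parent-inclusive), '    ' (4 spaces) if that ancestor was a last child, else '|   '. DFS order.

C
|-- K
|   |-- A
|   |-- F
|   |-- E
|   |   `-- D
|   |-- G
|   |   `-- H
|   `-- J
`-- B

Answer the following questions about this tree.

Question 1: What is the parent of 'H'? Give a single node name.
Scan adjacency: H appears as child of G

Answer: G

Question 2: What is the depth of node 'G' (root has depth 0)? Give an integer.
Answer: 2

Derivation:
Path from root to G: C -> K -> G
Depth = number of edges = 2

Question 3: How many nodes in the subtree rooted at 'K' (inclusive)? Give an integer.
Answer: 8

Derivation:
Subtree rooted at K contains: A, D, E, F, G, H, J, K
Count = 8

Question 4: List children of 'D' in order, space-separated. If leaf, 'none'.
Node D's children (from adjacency): (leaf)

Answer: none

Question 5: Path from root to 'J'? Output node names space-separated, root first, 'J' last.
Walk down from root: C -> K -> J

Answer: C K J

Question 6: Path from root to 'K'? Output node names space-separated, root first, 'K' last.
Answer: C K

Derivation:
Walk down from root: C -> K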